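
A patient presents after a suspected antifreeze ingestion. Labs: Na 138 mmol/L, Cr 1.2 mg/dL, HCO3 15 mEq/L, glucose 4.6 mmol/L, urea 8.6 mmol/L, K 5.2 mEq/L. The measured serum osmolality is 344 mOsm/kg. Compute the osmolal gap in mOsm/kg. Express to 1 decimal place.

Calculated osmolality = 2·Na + glucose + urea
= 2·138 + 4.6 + 8.6
= 276 + 4.60 + 8.60
= 289.2 mOsm/kg ≈ 289.2 mOsm/kg
Osmolar gap = measured − calculated = 344 − 289.2 = 54.8 mOsm/kg

54.8 mOsm/kg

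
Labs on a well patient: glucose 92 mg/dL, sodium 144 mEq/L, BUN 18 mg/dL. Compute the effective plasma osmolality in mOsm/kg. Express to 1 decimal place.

Effective osmolality excludes urea (freely permeant across cell membranes):
2·Na + glucose/18
= 2·144 + 92/18
= 288 + 5.11
= 293.11 mOsm/kg

293.1 mOsm/kg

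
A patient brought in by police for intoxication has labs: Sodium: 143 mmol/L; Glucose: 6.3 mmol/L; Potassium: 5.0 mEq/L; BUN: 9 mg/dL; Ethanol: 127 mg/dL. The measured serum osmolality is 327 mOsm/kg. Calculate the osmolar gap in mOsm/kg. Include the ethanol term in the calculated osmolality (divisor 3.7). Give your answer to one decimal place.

-2.8 mOsm/kg

Calculated osmolality = 2·Na + glucose + BUN/2.8 + ethanol/3.7
= 2·143 + 6.3 + 9/2.8 + 127/3.7
= 286 + 6.30 + 3.21 + 34.32
= 329.83 mOsm/kg ≈ 329.8 mOsm/kg
Osmolar gap = measured − calculated = 327 − 329.8 = -2.8 mOsm/kg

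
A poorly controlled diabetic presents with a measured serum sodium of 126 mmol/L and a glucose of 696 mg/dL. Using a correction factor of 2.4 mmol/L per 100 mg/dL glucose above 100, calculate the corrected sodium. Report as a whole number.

140 mmol/L

Corrected Na = measured Na + 2.4 · (glucose − 100)/100
= 126 + 2.4 · (696 − 100)/100
= 126 + 14.3
= 140.3 mmol/L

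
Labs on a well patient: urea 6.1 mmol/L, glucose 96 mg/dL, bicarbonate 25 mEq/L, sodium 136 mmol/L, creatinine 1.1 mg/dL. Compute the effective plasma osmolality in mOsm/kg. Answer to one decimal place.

Effective osmolality excludes urea (freely permeant across cell membranes):
2·Na + glucose/18
= 2·136 + 96/18
= 272 + 5.33
= 277.33 mOsm/kg

277.3 mOsm/kg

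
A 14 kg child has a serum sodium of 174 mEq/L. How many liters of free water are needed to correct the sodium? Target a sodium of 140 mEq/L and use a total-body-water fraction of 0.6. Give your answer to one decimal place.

TBW = 0.6 · 14 = 8.4 L
Free water deficit = TBW · (Na/140 − 1)
= 8.4 · (174/140 − 1)
= 8.4 · 0.2429
= 2.04 L

2.0 L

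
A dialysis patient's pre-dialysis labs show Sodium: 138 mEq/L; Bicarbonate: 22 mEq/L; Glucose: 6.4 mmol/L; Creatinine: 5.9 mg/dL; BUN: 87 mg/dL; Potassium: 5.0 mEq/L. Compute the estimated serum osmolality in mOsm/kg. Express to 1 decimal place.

Calculated osmolality = 2·Na + glucose + BUN/2.8
= 2·138 + 6.4 + 87/2.8
= 276 + 6.40 + 31.07
= 313.47 mOsm/kg

313.5 mOsm/kg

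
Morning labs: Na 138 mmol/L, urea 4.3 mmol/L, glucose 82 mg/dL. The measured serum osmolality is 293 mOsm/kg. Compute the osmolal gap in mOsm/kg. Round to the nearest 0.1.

8.1 mOsm/kg

Calculated osmolality = 2·Na + glucose/18 + urea
= 2·138 + 82/18 + 4.3
= 276 + 4.56 + 4.30
= 284.86 mOsm/kg ≈ 284.9 mOsm/kg
Osmolar gap = measured − calculated = 293 − 284.9 = 8.1 mOsm/kg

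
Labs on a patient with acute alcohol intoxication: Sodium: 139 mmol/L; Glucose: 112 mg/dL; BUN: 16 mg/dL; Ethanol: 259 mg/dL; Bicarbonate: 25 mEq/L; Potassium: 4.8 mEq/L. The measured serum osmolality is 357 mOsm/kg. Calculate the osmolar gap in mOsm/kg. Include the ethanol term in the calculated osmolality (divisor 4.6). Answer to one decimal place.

10.8 mOsm/kg

Calculated osmolality = 2·Na + glucose/18 + BUN/2.8 + ethanol/4.6
= 2·139 + 112/18 + 16/2.8 + 259/4.6
= 278 + 6.22 + 5.71 + 56.30
= 346.23 mOsm/kg ≈ 346.2 mOsm/kg
Osmolar gap = measured − calculated = 357 − 346.2 = 10.8 mOsm/kg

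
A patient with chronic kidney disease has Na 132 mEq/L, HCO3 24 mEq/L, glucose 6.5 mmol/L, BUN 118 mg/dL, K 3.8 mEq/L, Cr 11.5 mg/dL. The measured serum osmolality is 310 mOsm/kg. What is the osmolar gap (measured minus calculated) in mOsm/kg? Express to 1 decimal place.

-2.6 mOsm/kg

Calculated osmolality = 2·Na + glucose + BUN/2.8
= 2·132 + 6.5 + 118/2.8
= 264 + 6.50 + 42.14
= 312.64 mOsm/kg ≈ 312.6 mOsm/kg
Osmolar gap = measured − calculated = 310 − 312.6 = -2.6 mOsm/kg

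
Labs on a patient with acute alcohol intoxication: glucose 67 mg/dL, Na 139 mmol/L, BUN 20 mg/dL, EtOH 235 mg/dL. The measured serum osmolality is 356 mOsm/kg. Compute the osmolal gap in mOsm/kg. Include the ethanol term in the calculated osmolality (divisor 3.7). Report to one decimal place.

3.6 mOsm/kg

Calculated osmolality = 2·Na + glucose/18 + BUN/2.8 + ethanol/3.7
= 2·139 + 67/18 + 20/2.8 + 235/3.7
= 278 + 3.72 + 7.14 + 63.51
= 352.37 mOsm/kg ≈ 352.4 mOsm/kg
Osmolar gap = measured − calculated = 356 − 352.4 = 3.6 mOsm/kg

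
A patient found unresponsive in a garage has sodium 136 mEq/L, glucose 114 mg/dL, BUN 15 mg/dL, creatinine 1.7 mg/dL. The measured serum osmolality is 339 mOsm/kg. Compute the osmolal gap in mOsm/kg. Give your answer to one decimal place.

55.3 mOsm/kg

Calculated osmolality = 2·Na + glucose/18 + BUN/2.8
= 2·136 + 114/18 + 15/2.8
= 272 + 6.33 + 5.36
= 283.69 mOsm/kg ≈ 283.7 mOsm/kg
Osmolar gap = measured − calculated = 339 − 283.7 = 55.3 mOsm/kg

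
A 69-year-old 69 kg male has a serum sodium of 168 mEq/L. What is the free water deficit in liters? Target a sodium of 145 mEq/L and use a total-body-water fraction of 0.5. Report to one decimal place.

TBW = 0.5 · 69 = 34.5 L
Free water deficit = TBW · (Na/145 − 1)
= 34.5 · (168/145 − 1)
= 34.5 · 0.1586
= 5.47 L

5.5 L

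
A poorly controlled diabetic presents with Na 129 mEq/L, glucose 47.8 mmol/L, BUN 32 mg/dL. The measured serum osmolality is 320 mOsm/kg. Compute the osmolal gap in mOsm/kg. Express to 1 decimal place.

Calculated osmolality = 2·Na + glucose + BUN/2.8
= 2·129 + 47.8 + 32/2.8
= 258 + 47.80 + 11.43
= 317.23 mOsm/kg ≈ 317.2 mOsm/kg
Osmolar gap = measured − calculated = 320 − 317.2 = 2.8 mOsm/kg

2.8 mOsm/kg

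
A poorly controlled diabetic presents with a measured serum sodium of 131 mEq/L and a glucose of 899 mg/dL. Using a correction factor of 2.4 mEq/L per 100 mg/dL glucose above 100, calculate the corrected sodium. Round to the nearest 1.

150 mEq/L

Corrected Na = measured Na + 2.4 · (glucose − 100)/100
= 131 + 2.4 · (899 − 100)/100
= 131 + 19.2
= 150.2 mEq/L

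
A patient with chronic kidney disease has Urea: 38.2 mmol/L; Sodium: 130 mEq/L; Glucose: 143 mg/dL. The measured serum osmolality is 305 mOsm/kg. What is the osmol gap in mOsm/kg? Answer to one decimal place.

Calculated osmolality = 2·Na + glucose/18 + urea
= 2·130 + 143/18 + 38.2
= 260 + 7.94 + 38.20
= 306.14 mOsm/kg ≈ 306.1 mOsm/kg
Osmolar gap = measured − calculated = 305 − 306.1 = -1.1 mOsm/kg

-1.1 mOsm/kg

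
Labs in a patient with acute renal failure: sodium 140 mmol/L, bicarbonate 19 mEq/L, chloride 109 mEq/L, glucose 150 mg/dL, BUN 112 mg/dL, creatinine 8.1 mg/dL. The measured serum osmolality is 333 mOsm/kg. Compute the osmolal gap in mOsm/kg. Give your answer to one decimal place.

Calculated osmolality = 2·Na + glucose/18 + BUN/2.8
= 2·140 + 150/18 + 112/2.8
= 280 + 8.33 + 40
= 328.33 mOsm/kg ≈ 328.3 mOsm/kg
Osmolar gap = measured − calculated = 333 − 328.3 = 4.7 mOsm/kg

4.7 mOsm/kg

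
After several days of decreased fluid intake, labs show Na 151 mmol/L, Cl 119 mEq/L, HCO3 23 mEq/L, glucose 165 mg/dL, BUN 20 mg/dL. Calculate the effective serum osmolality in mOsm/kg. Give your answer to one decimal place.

Effective osmolality excludes urea (freely permeant across cell membranes):
2·Na + glucose/18
= 2·151 + 165/18
= 302 + 9.17
= 311.17 mOsm/kg

311.2 mOsm/kg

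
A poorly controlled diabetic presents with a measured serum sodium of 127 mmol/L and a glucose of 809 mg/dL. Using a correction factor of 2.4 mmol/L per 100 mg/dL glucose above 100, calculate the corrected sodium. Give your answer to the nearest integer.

Corrected Na = measured Na + 2.4 · (glucose − 100)/100
= 127 + 2.4 · (809 − 100)/100
= 127 + 17
= 144 mmol/L

144 mmol/L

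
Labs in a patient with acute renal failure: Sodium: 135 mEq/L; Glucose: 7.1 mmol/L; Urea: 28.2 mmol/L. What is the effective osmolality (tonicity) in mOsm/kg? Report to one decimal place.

Effective osmolality excludes urea (freely permeant across cell membranes):
2·Na + glucose
= 2·135 + 7.1
= 270 + 7.1
= 277.1 mOsm/kg

277.1 mOsm/kg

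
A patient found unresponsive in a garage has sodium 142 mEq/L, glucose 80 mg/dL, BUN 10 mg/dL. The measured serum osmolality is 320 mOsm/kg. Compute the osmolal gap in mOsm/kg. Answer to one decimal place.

Calculated osmolality = 2·Na + glucose/18 + BUN/2.8
= 2·142 + 80/18 + 10/2.8
= 284 + 4.44 + 3.57
= 292.01 mOsm/kg ≈ 292.0 mOsm/kg
Osmolar gap = measured − calculated = 320 − 292.0 = 28.0 mOsm/kg

28.0 mOsm/kg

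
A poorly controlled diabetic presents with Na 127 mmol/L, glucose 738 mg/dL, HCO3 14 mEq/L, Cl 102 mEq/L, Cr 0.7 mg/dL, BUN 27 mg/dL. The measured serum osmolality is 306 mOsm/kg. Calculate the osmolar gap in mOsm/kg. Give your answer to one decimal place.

Calculated osmolality = 2·Na + glucose/18 + BUN/2.8
= 2·127 + 738/18 + 27/2.8
= 254 + 41 + 9.64
= 304.64 mOsm/kg ≈ 304.6 mOsm/kg
Osmolar gap = measured − calculated = 306 − 304.6 = 1.4 mOsm/kg

1.4 mOsm/kg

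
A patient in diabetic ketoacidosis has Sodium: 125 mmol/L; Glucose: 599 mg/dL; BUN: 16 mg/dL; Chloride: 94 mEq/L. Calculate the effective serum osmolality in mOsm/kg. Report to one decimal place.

Effective osmolality excludes urea (freely permeant across cell membranes):
2·Na + glucose/18
= 2·125 + 599/18
= 250 + 33.28
= 283.28 mOsm/kg

283.3 mOsm/kg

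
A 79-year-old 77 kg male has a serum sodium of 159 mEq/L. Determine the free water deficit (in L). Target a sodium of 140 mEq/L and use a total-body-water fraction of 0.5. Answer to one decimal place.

5.2 L

TBW = 0.5 · 77 = 38.5 L
Free water deficit = TBW · (Na/140 − 1)
= 38.5 · (159/140 − 1)
= 38.5 · 0.1357
= 5.22 L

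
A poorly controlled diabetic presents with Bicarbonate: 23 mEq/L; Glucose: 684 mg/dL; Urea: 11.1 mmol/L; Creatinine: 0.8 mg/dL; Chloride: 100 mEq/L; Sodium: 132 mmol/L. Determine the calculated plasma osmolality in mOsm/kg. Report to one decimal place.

313.1 mOsm/kg

Calculated osmolality = 2·Na + glucose/18 + urea
= 2·132 + 684/18 + 11.1
= 264 + 38 + 11.10
= 313.1 mOsm/kg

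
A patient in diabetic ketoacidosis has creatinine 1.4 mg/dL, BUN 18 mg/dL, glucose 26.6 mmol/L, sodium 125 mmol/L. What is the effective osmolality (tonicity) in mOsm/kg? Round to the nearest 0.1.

Effective osmolality excludes urea (freely permeant across cell membranes):
2·Na + glucose
= 2·125 + 26.6
= 250 + 26.6
= 276.6 mOsm/kg

276.6 mOsm/kg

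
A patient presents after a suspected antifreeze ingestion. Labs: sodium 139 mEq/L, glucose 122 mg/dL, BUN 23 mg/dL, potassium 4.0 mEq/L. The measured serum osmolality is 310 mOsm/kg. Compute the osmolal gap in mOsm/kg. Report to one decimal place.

17.0 mOsm/kg

Calculated osmolality = 2·Na + glucose/18 + BUN/2.8
= 2·139 + 122/18 + 23/2.8
= 278 + 6.78 + 8.21
= 292.99 mOsm/kg ≈ 293.0 mOsm/kg
Osmolar gap = measured − calculated = 310 − 293.0 = 17.0 mOsm/kg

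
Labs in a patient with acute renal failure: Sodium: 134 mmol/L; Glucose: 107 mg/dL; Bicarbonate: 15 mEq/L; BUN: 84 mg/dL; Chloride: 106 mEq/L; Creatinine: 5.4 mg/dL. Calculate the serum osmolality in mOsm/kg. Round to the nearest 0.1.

303.9 mOsm/kg

Calculated osmolality = 2·Na + glucose/18 + BUN/2.8
= 2·134 + 107/18 + 84/2.8
= 268 + 5.94 + 30
= 303.94 mOsm/kg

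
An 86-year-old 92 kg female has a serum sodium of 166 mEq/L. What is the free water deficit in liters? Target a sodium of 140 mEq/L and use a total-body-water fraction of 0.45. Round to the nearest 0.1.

TBW = 0.45 · 92 = 41.4 L
Free water deficit = TBW · (Na/140 − 1)
= 41.4 · (166/140 − 1)
= 41.4 · 0.1857
= 7.69 L

7.7 L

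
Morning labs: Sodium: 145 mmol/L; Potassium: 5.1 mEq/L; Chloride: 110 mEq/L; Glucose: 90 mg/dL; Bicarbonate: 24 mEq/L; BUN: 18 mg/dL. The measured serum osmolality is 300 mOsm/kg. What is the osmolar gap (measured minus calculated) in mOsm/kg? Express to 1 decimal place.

Calculated osmolality = 2·Na + glucose/18 + BUN/2.8
= 2·145 + 90/18 + 18/2.8
= 290 + 5 + 6.43
= 301.43 mOsm/kg ≈ 301.4 mOsm/kg
Osmolar gap = measured − calculated = 300 − 301.4 = -1.4 mOsm/kg

-1.4 mOsm/kg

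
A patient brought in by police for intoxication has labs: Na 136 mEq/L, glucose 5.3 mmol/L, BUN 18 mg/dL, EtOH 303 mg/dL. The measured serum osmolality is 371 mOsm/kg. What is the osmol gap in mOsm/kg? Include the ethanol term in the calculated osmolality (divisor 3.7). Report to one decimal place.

5.4 mOsm/kg

Calculated osmolality = 2·Na + glucose + BUN/2.8 + ethanol/3.7
= 2·136 + 5.3 + 18/2.8 + 303/3.7
= 272 + 5.30 + 6.43 + 81.89
= 365.62 mOsm/kg ≈ 365.6 mOsm/kg
Osmolar gap = measured − calculated = 371 − 365.6 = 5.4 mOsm/kg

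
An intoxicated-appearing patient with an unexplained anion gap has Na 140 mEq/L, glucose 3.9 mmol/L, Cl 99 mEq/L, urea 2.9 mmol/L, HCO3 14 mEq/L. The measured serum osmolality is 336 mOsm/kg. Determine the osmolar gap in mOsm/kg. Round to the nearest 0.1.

Calculated osmolality = 2·Na + glucose + urea
= 2·140 + 3.9 + 2.9
= 280 + 3.90 + 2.90
= 286.8 mOsm/kg ≈ 286.8 mOsm/kg
Osmolar gap = measured − calculated = 336 − 286.8 = 49.2 mOsm/kg

49.2 mOsm/kg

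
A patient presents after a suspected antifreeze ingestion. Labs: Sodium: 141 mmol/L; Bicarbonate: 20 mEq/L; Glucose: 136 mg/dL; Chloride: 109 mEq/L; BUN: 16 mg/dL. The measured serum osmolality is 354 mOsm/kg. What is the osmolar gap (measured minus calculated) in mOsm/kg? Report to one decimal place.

58.7 mOsm/kg

Calculated osmolality = 2·Na + glucose/18 + BUN/2.8
= 2·141 + 136/18 + 16/2.8
= 282 + 7.56 + 5.71
= 295.27 mOsm/kg ≈ 295.3 mOsm/kg
Osmolar gap = measured − calculated = 354 − 295.3 = 58.7 mOsm/kg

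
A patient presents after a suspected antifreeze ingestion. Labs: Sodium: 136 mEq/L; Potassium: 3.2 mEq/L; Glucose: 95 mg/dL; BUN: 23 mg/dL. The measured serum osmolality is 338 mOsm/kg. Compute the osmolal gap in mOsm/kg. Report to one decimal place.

52.5 mOsm/kg

Calculated osmolality = 2·Na + glucose/18 + BUN/2.8
= 2·136 + 95/18 + 23/2.8
= 272 + 5.28 + 8.21
= 285.49 mOsm/kg ≈ 285.5 mOsm/kg
Osmolar gap = measured − calculated = 338 − 285.5 = 52.5 mOsm/kg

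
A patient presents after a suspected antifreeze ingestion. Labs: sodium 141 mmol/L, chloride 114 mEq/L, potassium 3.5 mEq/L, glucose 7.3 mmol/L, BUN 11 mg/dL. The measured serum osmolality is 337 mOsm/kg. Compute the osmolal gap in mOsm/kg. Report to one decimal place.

Calculated osmolality = 2·Na + glucose + BUN/2.8
= 2·141 + 7.3 + 11/2.8
= 282 + 7.30 + 3.93
= 293.23 mOsm/kg ≈ 293.2 mOsm/kg
Osmolar gap = measured − calculated = 337 − 293.2 = 43.8 mOsm/kg

43.8 mOsm/kg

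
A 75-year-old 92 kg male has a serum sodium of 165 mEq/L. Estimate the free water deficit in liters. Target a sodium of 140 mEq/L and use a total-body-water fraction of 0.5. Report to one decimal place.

8.2 L

TBW = 0.5 · 92 = 46 L
Free water deficit = TBW · (Na/140 − 1)
= 46 · (165/140 − 1)
= 46 · 0.1786
= 8.22 L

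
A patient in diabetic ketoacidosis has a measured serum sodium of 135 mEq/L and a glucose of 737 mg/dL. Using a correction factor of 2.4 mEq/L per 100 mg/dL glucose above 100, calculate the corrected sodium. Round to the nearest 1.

150 mEq/L

Corrected Na = measured Na + 2.4 · (glucose − 100)/100
= 135 + 2.4 · (737 − 100)/100
= 135 + 15.3
= 150.3 mEq/L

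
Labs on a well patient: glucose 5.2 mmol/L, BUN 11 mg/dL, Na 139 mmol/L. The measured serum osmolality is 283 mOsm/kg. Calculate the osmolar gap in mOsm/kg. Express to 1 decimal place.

-4.1 mOsm/kg

Calculated osmolality = 2·Na + glucose + BUN/2.8
= 2·139 + 5.2 + 11/2.8
= 278 + 5.20 + 3.93
= 287.13 mOsm/kg ≈ 287.1 mOsm/kg
Osmolar gap = measured − calculated = 283 − 287.1 = -4.1 mOsm/kg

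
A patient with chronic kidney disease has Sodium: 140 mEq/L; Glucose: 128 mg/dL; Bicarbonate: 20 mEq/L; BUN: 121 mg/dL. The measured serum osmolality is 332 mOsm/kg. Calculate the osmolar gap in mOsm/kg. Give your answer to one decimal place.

Calculated osmolality = 2·Na + glucose/18 + BUN/2.8
= 2·140 + 128/18 + 121/2.8
= 280 + 7.11 + 43.21
= 330.32 mOsm/kg ≈ 330.3 mOsm/kg
Osmolar gap = measured − calculated = 332 − 330.3 = 1.7 mOsm/kg

1.7 mOsm/kg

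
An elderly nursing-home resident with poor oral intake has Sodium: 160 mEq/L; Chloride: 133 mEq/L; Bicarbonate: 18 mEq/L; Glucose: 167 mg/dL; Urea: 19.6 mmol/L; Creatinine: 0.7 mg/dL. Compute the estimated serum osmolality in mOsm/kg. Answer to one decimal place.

348.9 mOsm/kg

Calculated osmolality = 2·Na + glucose/18 + urea
= 2·160 + 167/18 + 19.6
= 320 + 9.28 + 19.60
= 348.88 mOsm/kg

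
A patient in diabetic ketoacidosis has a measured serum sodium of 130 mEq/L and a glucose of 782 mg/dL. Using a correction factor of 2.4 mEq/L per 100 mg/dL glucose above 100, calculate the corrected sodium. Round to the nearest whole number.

146 mEq/L

Corrected Na = measured Na + 2.4 · (glucose − 100)/100
= 130 + 2.4 · (782 − 100)/100
= 130 + 16.4
= 146.4 mEq/L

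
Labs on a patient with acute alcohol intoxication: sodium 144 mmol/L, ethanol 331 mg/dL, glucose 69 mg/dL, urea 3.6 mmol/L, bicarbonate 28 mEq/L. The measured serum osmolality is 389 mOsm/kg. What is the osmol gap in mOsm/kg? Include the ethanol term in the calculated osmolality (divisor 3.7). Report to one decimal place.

4.1 mOsm/kg

Calculated osmolality = 2·Na + glucose/18 + urea + ethanol/3.7
= 2·144 + 69/18 + 3.6 + 331/3.7
= 288 + 3.83 + 3.60 + 89.46
= 384.89 mOsm/kg ≈ 384.9 mOsm/kg
Osmolar gap = measured − calculated = 389 − 384.9 = 4.1 mOsm/kg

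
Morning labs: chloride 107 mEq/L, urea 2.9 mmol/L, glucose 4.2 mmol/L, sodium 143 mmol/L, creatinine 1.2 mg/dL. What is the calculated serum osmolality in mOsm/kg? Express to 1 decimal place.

Calculated osmolality = 2·Na + glucose + urea
= 2·143 + 4.2 + 2.9
= 286 + 4.20 + 2.90
= 293.1 mOsm/kg

293.1 mOsm/kg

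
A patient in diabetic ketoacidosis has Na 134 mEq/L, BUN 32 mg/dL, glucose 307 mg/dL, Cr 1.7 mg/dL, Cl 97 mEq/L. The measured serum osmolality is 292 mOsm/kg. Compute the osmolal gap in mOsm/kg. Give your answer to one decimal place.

-4.5 mOsm/kg

Calculated osmolality = 2·Na + glucose/18 + BUN/2.8
= 2·134 + 307/18 + 32/2.8
= 268 + 17.06 + 11.43
= 296.49 mOsm/kg ≈ 296.5 mOsm/kg
Osmolar gap = measured − calculated = 292 − 296.5 = -4.5 mOsm/kg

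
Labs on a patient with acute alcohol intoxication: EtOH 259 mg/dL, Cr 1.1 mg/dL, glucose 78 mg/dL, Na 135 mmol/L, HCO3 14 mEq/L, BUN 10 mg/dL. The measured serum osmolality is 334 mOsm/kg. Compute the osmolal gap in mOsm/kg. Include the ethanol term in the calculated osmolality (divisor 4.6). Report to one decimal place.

-0.2 mOsm/kg

Calculated osmolality = 2·Na + glucose/18 + BUN/2.8 + ethanol/4.6
= 2·135 + 78/18 + 10/2.8 + 259/4.6
= 270 + 4.33 + 3.57 + 56.30
= 334.2 mOsm/kg ≈ 334.2 mOsm/kg
Osmolar gap = measured − calculated = 334 − 334.2 = -0.2 mOsm/kg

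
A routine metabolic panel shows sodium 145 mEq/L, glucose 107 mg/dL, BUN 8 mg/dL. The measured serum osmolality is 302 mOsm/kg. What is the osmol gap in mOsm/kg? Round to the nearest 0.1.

3.2 mOsm/kg

Calculated osmolality = 2·Na + glucose/18 + BUN/2.8
= 2·145 + 107/18 + 8/2.8
= 290 + 5.94 + 2.86
= 298.8 mOsm/kg ≈ 298.8 mOsm/kg
Osmolar gap = measured − calculated = 302 − 298.8 = 3.2 mOsm/kg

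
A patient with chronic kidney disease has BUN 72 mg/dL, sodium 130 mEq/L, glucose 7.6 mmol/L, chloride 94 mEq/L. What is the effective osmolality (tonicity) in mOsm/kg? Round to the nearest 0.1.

Effective osmolality excludes urea (freely permeant across cell membranes):
2·Na + glucose
= 2·130 + 7.6
= 260 + 7.6
= 267.6 mOsm/kg

267.6 mOsm/kg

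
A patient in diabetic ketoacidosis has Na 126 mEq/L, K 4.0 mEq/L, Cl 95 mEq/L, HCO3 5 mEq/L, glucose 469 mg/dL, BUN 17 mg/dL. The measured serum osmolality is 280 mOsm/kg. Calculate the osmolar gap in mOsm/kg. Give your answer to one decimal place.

Calculated osmolality = 2·Na + glucose/18 + BUN/2.8
= 2·126 + 469/18 + 17/2.8
= 252 + 26.06 + 6.07
= 284.13 mOsm/kg ≈ 284.1 mOsm/kg
Osmolar gap = measured − calculated = 280 − 284.1 = -4.1 mOsm/kg

-4.1 mOsm/kg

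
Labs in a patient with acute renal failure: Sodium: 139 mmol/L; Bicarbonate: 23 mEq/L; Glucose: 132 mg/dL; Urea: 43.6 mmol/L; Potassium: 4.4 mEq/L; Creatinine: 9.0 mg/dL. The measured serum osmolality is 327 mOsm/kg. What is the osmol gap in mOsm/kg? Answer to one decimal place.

Calculated osmolality = 2·Na + glucose/18 + urea
= 2·139 + 132/18 + 43.6
= 278 + 7.33 + 43.60
= 328.93 mOsm/kg ≈ 328.9 mOsm/kg
Osmolar gap = measured − calculated = 327 − 328.9 = -1.9 mOsm/kg

-1.9 mOsm/kg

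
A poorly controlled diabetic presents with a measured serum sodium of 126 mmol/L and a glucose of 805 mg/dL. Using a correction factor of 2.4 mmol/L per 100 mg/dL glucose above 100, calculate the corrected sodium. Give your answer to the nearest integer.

143 mmol/L

Corrected Na = measured Na + 2.4 · (glucose − 100)/100
= 126 + 2.4 · (805 − 100)/100
= 126 + 16.9
= 142.9 mmol/L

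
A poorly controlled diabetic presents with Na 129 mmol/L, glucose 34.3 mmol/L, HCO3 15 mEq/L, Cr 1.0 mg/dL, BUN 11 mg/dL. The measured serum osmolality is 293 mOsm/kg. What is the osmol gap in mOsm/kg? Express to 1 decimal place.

-3.2 mOsm/kg

Calculated osmolality = 2·Na + glucose + BUN/2.8
= 2·129 + 34.3 + 11/2.8
= 258 + 34.30 + 3.93
= 296.23 mOsm/kg ≈ 296.2 mOsm/kg
Osmolar gap = measured − calculated = 293 − 296.2 = -3.2 mOsm/kg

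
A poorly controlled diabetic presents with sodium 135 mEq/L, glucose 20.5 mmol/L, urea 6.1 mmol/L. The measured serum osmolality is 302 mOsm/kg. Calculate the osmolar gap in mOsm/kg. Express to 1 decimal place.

5.4 mOsm/kg

Calculated osmolality = 2·Na + glucose + urea
= 2·135 + 20.5 + 6.1
= 270 + 20.50 + 6.10
= 296.6 mOsm/kg ≈ 296.6 mOsm/kg
Osmolar gap = measured − calculated = 302 − 296.6 = 5.4 mOsm/kg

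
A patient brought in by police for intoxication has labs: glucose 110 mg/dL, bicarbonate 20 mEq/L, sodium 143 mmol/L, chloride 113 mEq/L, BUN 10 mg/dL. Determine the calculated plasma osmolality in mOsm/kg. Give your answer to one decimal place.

295.7 mOsm/kg

Calculated osmolality = 2·Na + glucose/18 + BUN/2.8
= 2·143 + 110/18 + 10/2.8
= 286 + 6.11 + 3.57
= 295.68 mOsm/kg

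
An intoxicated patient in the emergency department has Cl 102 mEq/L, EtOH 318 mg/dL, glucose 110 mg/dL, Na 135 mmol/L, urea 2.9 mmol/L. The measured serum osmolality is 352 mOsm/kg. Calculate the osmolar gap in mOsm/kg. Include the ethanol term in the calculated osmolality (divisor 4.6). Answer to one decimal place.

3.9 mOsm/kg

Calculated osmolality = 2·Na + glucose/18 + urea + ethanol/4.6
= 2·135 + 110/18 + 2.9 + 318/4.6
= 270 + 6.11 + 2.90 + 69.13
= 348.14 mOsm/kg ≈ 348.1 mOsm/kg
Osmolar gap = measured − calculated = 352 − 348.1 = 3.9 mOsm/kg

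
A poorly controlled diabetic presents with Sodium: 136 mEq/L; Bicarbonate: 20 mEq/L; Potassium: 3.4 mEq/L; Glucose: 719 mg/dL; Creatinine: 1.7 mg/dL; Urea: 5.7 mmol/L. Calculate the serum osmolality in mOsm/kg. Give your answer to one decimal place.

317.6 mOsm/kg

Calculated osmolality = 2·Na + glucose/18 + urea
= 2·136 + 719/18 + 5.7
= 272 + 39.94 + 5.70
= 317.64 mOsm/kg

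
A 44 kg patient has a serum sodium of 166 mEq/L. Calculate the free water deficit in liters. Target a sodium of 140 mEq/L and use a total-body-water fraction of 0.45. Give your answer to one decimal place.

3.7 L

TBW = 0.45 · 44 = 19.8 L
Free water deficit = TBW · (Na/140 − 1)
= 19.8 · (166/140 − 1)
= 19.8 · 0.1857
= 3.68 L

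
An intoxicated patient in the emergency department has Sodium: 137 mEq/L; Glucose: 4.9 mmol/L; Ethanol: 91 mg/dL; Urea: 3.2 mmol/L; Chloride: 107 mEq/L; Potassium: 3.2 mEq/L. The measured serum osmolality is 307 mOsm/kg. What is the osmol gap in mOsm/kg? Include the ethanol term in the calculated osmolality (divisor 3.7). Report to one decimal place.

Calculated osmolality = 2·Na + glucose + urea + ethanol/3.7
= 2·137 + 4.9 + 3.2 + 91/3.7
= 274 + 4.90 + 3.20 + 24.59
= 306.69 mOsm/kg ≈ 306.7 mOsm/kg
Osmolar gap = measured − calculated = 307 − 306.7 = 0.3 mOsm/kg

0.3 mOsm/kg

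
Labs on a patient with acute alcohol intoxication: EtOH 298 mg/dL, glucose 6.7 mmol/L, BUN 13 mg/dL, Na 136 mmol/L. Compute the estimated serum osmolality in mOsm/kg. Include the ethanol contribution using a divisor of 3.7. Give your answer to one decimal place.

Calculated osmolality = 2·Na + glucose + BUN/2.8 + ethanol/3.7
= 2·136 + 6.7 + 13/2.8 + 298/3.7
= 272 + 6.70 + 4.64 + 80.54
= 363.88 mOsm/kg

363.9 mOsm/kg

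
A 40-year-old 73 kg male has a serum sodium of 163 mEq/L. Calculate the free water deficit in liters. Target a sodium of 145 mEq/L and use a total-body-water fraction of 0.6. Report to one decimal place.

5.4 L

TBW = 0.6 · 73 = 43.8 L
Free water deficit = TBW · (Na/145 − 1)
= 43.8 · (163/145 − 1)
= 43.8 · 0.1241
= 5.44 L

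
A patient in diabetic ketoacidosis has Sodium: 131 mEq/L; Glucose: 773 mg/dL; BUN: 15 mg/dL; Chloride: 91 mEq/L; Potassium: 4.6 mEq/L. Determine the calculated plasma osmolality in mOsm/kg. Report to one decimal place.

Calculated osmolality = 2·Na + glucose/18 + BUN/2.8
= 2·131 + 773/18 + 15/2.8
= 262 + 42.94 + 5.36
= 310.3 mOsm/kg

310.3 mOsm/kg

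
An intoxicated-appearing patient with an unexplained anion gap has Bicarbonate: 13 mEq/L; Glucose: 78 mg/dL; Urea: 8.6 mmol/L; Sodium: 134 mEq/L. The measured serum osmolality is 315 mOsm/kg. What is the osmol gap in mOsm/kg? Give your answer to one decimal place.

Calculated osmolality = 2·Na + glucose/18 + urea
= 2·134 + 78/18 + 8.6
= 268 + 4.33 + 8.60
= 280.93 mOsm/kg ≈ 280.9 mOsm/kg
Osmolar gap = measured − calculated = 315 − 280.9 = 34.1 mOsm/kg

34.1 mOsm/kg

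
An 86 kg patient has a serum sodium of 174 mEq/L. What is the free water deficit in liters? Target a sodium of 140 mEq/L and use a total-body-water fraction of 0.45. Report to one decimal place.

9.4 L

TBW = 0.45 · 86 = 38.7 L
Free water deficit = TBW · (Na/140 − 1)
= 38.7 · (174/140 − 1)
= 38.7 · 0.2429
= 9.4 L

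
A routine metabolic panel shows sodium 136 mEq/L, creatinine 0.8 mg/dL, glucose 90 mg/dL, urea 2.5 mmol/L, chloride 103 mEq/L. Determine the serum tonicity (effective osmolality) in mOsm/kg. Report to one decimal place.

277.0 mOsm/kg

Effective osmolality excludes urea (freely permeant across cell membranes):
2·Na + glucose/18
= 2·136 + 90/18
= 272 + 5
= 277 mOsm/kg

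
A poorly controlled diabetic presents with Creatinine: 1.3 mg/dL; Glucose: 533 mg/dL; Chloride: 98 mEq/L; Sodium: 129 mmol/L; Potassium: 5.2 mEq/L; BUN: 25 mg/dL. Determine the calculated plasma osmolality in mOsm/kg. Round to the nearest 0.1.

Calculated osmolality = 2·Na + glucose/18 + BUN/2.8
= 2·129 + 533/18 + 25/2.8
= 258 + 29.61 + 8.93
= 296.54 mOsm/kg

296.5 mOsm/kg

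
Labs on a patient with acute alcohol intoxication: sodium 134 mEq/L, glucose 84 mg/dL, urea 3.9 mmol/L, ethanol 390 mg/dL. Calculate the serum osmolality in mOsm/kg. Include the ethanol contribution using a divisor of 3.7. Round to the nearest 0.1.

Calculated osmolality = 2·Na + glucose/18 + urea + ethanol/3.7
= 2·134 + 84/18 + 3.9 + 390/3.7
= 268 + 4.67 + 3.90 + 105.41
= 381.98 mOsm/kg

382.0 mOsm/kg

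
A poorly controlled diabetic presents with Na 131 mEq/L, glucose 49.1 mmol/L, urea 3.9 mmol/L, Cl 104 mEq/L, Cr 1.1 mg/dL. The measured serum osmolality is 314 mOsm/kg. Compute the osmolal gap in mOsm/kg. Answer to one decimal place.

Calculated osmolality = 2·Na + glucose + urea
= 2·131 + 49.1 + 3.9
= 262 + 49.10 + 3.90
= 315 mOsm/kg ≈ 315.0 mOsm/kg
Osmolar gap = measured − calculated = 314 − 315.0 = -1.0 mOsm/kg

-1.0 mOsm/kg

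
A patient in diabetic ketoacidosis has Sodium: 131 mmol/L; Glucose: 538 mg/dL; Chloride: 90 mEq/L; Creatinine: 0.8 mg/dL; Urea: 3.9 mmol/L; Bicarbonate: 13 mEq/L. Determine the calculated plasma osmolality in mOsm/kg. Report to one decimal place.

295.8 mOsm/kg

Calculated osmolality = 2·Na + glucose/18 + urea
= 2·131 + 538/18 + 3.9
= 262 + 29.89 + 3.90
= 295.79 mOsm/kg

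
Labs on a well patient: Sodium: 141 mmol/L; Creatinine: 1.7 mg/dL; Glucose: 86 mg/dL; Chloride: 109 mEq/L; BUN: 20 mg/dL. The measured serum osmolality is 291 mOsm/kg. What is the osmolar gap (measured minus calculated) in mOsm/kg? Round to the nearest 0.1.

-2.9 mOsm/kg

Calculated osmolality = 2·Na + glucose/18 + BUN/2.8
= 2·141 + 86/18 + 20/2.8
= 282 + 4.78 + 7.14
= 293.92 mOsm/kg ≈ 293.9 mOsm/kg
Osmolar gap = measured − calculated = 291 − 293.9 = -2.9 mOsm/kg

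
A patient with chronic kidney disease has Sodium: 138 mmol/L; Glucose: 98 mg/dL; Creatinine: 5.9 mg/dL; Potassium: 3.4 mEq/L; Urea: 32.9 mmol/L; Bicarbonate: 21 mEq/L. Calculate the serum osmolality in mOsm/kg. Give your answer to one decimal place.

Calculated osmolality = 2·Na + glucose/18 + urea
= 2·138 + 98/18 + 32.9
= 276 + 5.44 + 32.90
= 314.34 mOsm/kg

314.3 mOsm/kg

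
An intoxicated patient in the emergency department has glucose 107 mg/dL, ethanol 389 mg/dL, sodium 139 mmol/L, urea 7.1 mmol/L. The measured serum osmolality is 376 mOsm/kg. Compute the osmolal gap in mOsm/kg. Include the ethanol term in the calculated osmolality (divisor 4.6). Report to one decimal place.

Calculated osmolality = 2·Na + glucose/18 + urea + ethanol/4.6
= 2·139 + 107/18 + 7.1 + 389/4.6
= 278 + 5.94 + 7.10 + 84.57
= 375.61 mOsm/kg ≈ 375.6 mOsm/kg
Osmolar gap = measured − calculated = 376 − 375.6 = 0.4 mOsm/kg

0.4 mOsm/kg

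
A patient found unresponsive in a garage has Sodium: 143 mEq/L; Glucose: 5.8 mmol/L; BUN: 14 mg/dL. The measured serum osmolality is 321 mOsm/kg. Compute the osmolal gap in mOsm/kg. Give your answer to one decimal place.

Calculated osmolality = 2·Na + glucose + BUN/2.8
= 2·143 + 5.8 + 14/2.8
= 286 + 5.80 + 5
= 296.8 mOsm/kg ≈ 296.8 mOsm/kg
Osmolar gap = measured − calculated = 321 − 296.8 = 24.2 mOsm/kg

24.2 mOsm/kg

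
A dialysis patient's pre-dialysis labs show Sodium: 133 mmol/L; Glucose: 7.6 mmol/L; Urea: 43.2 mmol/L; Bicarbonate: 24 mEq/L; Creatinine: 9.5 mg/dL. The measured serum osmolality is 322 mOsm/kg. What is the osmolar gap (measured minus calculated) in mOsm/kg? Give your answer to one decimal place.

5.2 mOsm/kg

Calculated osmolality = 2·Na + glucose + urea
= 2·133 + 7.6 + 43.2
= 266 + 7.60 + 43.20
= 316.8 mOsm/kg ≈ 316.8 mOsm/kg
Osmolar gap = measured − calculated = 322 − 316.8 = 5.2 mOsm/kg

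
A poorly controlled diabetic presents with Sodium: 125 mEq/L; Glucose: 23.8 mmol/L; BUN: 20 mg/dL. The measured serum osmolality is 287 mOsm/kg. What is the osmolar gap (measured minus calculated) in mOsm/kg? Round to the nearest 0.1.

6.1 mOsm/kg

Calculated osmolality = 2·Na + glucose + BUN/2.8
= 2·125 + 23.8 + 20/2.8
= 250 + 23.80 + 7.14
= 280.94 mOsm/kg ≈ 280.9 mOsm/kg
Osmolar gap = measured − calculated = 287 − 280.9 = 6.1 mOsm/kg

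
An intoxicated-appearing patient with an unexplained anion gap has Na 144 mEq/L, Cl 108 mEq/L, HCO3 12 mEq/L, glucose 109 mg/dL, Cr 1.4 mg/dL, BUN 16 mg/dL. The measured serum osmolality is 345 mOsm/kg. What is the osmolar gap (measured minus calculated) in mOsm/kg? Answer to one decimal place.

Calculated osmolality = 2·Na + glucose/18 + BUN/2.8
= 2·144 + 109/18 + 16/2.8
= 288 + 6.06 + 5.71
= 299.77 mOsm/kg ≈ 299.8 mOsm/kg
Osmolar gap = measured − calculated = 345 − 299.8 = 45.2 mOsm/kg

45.2 mOsm/kg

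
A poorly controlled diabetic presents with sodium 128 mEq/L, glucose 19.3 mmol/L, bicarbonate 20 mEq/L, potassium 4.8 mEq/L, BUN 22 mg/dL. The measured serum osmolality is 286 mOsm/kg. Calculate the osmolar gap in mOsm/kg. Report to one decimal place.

2.8 mOsm/kg

Calculated osmolality = 2·Na + glucose + BUN/2.8
= 2·128 + 19.3 + 22/2.8
= 256 + 19.30 + 7.86
= 283.16 mOsm/kg ≈ 283.2 mOsm/kg
Osmolar gap = measured − calculated = 286 − 283.2 = 2.8 mOsm/kg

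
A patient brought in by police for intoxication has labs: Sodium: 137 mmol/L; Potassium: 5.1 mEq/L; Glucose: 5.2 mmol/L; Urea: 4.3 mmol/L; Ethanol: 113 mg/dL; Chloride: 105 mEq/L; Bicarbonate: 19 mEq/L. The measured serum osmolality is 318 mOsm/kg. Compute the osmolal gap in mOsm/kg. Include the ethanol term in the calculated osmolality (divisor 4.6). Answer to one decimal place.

9.9 mOsm/kg

Calculated osmolality = 2·Na + glucose + urea + ethanol/4.6
= 2·137 + 5.2 + 4.3 + 113/4.6
= 274 + 5.20 + 4.30 + 24.57
= 308.07 mOsm/kg ≈ 308.1 mOsm/kg
Osmolar gap = measured − calculated = 318 − 308.1 = 9.9 mOsm/kg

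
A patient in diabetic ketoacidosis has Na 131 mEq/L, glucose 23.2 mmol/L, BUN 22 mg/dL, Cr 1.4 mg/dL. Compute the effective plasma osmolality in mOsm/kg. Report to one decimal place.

Effective osmolality excludes urea (freely permeant across cell membranes):
2·Na + glucose
= 2·131 + 23.2
= 262 + 23.2
= 285.2 mOsm/kg

285.2 mOsm/kg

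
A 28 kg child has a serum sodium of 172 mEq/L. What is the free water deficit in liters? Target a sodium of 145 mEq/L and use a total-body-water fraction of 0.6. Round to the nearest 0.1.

TBW = 0.6 · 28 = 16.8 L
Free water deficit = TBW · (Na/145 − 1)
= 16.8 · (172/145 − 1)
= 16.8 · 0.1862
= 3.13 L

3.1 L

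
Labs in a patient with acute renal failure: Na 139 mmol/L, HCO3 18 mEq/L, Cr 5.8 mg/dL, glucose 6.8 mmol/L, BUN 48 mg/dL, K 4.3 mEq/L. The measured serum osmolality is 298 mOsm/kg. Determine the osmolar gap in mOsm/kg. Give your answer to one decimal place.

Calculated osmolality = 2·Na + glucose + BUN/2.8
= 2·139 + 6.8 + 48/2.8
= 278 + 6.80 + 17.14
= 301.94 mOsm/kg ≈ 301.9 mOsm/kg
Osmolar gap = measured − calculated = 298 − 301.9 = -3.9 mOsm/kg

-3.9 mOsm/kg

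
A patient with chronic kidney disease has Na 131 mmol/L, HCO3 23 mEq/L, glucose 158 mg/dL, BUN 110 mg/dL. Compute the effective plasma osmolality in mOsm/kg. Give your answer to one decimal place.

270.8 mOsm/kg

Effective osmolality excludes urea (freely permeant across cell membranes):
2·Na + glucose/18
= 2·131 + 158/18
= 262 + 8.78
= 270.78 mOsm/kg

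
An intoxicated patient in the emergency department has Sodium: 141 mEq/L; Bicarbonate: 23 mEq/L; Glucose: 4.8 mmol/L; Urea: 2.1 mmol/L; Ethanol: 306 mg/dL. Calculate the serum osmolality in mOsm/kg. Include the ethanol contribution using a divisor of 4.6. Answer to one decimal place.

355.4 mOsm/kg

Calculated osmolality = 2·Na + glucose + urea + ethanol/4.6
= 2·141 + 4.8 + 2.1 + 306/4.6
= 282 + 4.80 + 2.10 + 66.52
= 355.42 mOsm/kg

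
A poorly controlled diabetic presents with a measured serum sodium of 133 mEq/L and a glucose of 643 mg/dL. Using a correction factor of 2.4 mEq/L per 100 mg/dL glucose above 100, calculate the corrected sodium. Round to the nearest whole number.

Corrected Na = measured Na + 2.4 · (glucose − 100)/100
= 133 + 2.4 · (643 − 100)/100
= 133 + 13
= 146 mEq/L

146 mEq/L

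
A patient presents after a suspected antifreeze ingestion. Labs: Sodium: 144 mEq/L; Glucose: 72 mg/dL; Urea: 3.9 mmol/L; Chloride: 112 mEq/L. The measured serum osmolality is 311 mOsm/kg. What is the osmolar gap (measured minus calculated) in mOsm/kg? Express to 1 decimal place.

15.1 mOsm/kg

Calculated osmolality = 2·Na + glucose/18 + urea
= 2·144 + 72/18 + 3.9
= 288 + 4 + 3.90
= 295.9 mOsm/kg ≈ 295.9 mOsm/kg
Osmolar gap = measured − calculated = 311 − 295.9 = 15.1 mOsm/kg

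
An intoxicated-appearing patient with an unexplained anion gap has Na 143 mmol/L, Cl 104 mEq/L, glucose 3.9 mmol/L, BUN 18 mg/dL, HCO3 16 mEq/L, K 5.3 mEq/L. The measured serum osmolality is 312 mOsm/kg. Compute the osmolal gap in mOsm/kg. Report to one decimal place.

15.7 mOsm/kg

Calculated osmolality = 2·Na + glucose + BUN/2.8
= 2·143 + 3.9 + 18/2.8
= 286 + 3.90 + 6.43
= 296.33 mOsm/kg ≈ 296.3 mOsm/kg
Osmolar gap = measured − calculated = 312 − 296.3 = 15.7 mOsm/kg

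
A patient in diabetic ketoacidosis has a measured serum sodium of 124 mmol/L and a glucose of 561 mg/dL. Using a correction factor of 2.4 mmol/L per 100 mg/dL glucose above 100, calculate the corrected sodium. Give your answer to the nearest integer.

135 mmol/L

Corrected Na = measured Na + 2.4 · (glucose − 100)/100
= 124 + 2.4 · (561 − 100)/100
= 124 + 11.1
= 135.1 mmol/L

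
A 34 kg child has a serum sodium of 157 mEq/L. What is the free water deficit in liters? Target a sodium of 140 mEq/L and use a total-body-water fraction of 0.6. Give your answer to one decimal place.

2.5 L

TBW = 0.6 · 34 = 20.4 L
Free water deficit = TBW · (Na/140 − 1)
= 20.4 · (157/140 − 1)
= 20.4 · 0.1214
= 2.48 L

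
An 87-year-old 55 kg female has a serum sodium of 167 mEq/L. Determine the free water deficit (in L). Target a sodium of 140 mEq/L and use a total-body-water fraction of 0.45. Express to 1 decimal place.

4.8 L

TBW = 0.45 · 55 = 24.75 L
Free water deficit = TBW · (Na/140 − 1)
= 24.75 · (167/140 − 1)
= 24.75 · 0.1929
= 4.77 L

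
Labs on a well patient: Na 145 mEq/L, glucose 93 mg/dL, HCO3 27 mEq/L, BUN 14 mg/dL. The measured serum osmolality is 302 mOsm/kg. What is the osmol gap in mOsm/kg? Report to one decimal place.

Calculated osmolality = 2·Na + glucose/18 + BUN/2.8
= 2·145 + 93/18 + 14/2.8
= 290 + 5.17 + 5
= 300.17 mOsm/kg ≈ 300.2 mOsm/kg
Osmolar gap = measured − calculated = 302 − 300.2 = 1.8 mOsm/kg

1.8 mOsm/kg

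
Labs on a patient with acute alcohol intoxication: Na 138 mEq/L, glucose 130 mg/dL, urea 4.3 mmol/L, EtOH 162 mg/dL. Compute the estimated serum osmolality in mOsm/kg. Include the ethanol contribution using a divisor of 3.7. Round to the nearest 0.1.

331.3 mOsm/kg

Calculated osmolality = 2·Na + glucose/18 + urea + ethanol/3.7
= 2·138 + 130/18 + 4.3 + 162/3.7
= 276 + 7.22 + 4.30 + 43.78
= 331.3 mOsm/kg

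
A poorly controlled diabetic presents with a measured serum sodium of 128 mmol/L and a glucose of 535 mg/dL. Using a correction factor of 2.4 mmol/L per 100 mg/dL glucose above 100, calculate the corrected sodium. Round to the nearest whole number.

Corrected Na = measured Na + 2.4 · (glucose − 100)/100
= 128 + 2.4 · (535 − 100)/100
= 128 + 10.4
= 138.4 mmol/L

138 mmol/L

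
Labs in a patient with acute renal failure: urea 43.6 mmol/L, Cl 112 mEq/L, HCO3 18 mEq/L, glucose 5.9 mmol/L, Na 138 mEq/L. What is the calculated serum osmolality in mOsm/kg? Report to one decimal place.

Calculated osmolality = 2·Na + glucose + urea
= 2·138 + 5.9 + 43.6
= 276 + 5.90 + 43.60
= 325.5 mOsm/kg

325.5 mOsm/kg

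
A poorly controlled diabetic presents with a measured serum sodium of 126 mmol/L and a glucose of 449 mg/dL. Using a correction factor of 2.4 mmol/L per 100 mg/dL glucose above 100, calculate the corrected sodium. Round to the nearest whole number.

134 mmol/L

Corrected Na = measured Na + 2.4 · (glucose − 100)/100
= 126 + 2.4 · (449 − 100)/100
= 126 + 8.4
= 134.4 mmol/L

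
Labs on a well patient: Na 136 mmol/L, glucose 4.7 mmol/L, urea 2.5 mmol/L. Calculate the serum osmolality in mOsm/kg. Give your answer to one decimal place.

279.2 mOsm/kg

Calculated osmolality = 2·Na + glucose + urea
= 2·136 + 4.7 + 2.5
= 272 + 4.70 + 2.50
= 279.2 mOsm/kg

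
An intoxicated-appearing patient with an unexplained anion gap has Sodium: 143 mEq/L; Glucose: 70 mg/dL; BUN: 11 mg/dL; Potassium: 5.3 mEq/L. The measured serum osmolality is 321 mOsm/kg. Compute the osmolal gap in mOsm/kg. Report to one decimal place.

Calculated osmolality = 2·Na + glucose/18 + BUN/2.8
= 2·143 + 70/18 + 11/2.8
= 286 + 3.89 + 3.93
= 293.82 mOsm/kg ≈ 293.8 mOsm/kg
Osmolar gap = measured − calculated = 321 − 293.8 = 27.2 mOsm/kg

27.2 mOsm/kg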